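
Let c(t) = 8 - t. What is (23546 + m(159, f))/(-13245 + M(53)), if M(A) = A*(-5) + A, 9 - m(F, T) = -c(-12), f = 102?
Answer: -23575/13457 ≈ -1.7519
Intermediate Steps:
m(F, T) = 29 (m(F, T) = 9 - (-1)*(8 - 1*(-12)) = 9 - (-1)*(8 + 12) = 9 - (-1)*20 = 9 - 1*(-20) = 9 + 20 = 29)
M(A) = -4*A (M(A) = -5*A + A = -4*A)
(23546 + m(159, f))/(-13245 + M(53)) = (23546 + 29)/(-13245 - 4*53) = 23575/(-13245 - 212) = 23575/(-13457) = 23575*(-1/13457) = -23575/13457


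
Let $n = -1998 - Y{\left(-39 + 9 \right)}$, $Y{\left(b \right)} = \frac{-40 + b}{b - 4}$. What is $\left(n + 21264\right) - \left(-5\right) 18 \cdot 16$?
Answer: $\frac{351967}{17} \approx 20704.0$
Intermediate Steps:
$Y{\left(b \right)} = \frac{-40 + b}{-4 + b}$
$n = - \frac{34001}{17}$ ($n = -1998 - \frac{-40 + \left(-39 + 9\right)}{-4 + \left(-39 + 9\right)} = -1998 - \frac{-40 - 30}{-4 - 30} = -1998 - \frac{1}{-34} \left(-70\right) = -1998 - \left(- \frac{1}{34}\right) \left(-70\right) = -1998 - \frac{35}{17} = - \frac{34001}{17} \approx -2000.1$)
$\left(n + 21264\right) - \left(-5\right) 18 \cdot 16 = \left(- \frac{34001}{17} + 21264\right) - \left(-5\right) 18 \cdot 16 = \frac{327487}{17} - \left(-90\right) 16 = \frac{327487}{17} - -1440 = \frac{327487}{17} + 1440 = \frac{351967}{17}$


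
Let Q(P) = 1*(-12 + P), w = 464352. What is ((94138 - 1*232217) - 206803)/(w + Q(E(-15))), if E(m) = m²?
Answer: -344882/464565 ≈ -0.74238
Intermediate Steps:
Q(P) = -12 + P
((94138 - 1*232217) - 206803)/(w + Q(E(-15))) = ((94138 - 1*232217) - 206803)/(464352 + (-12 + (-15)²)) = ((94138 - 232217) - 206803)/(464352 + (-12 + 225)) = (-138079 - 206803)/(464352 + 213) = -344882/464565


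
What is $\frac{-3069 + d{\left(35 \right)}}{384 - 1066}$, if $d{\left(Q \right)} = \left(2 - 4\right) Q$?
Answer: $\frac{3139}{682} \approx 4.6026$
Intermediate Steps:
$d{\left(Q \right)} = - 2 Q$
$\frac{-3069 + d{\left(35 \right)}}{384 - 1066} = \frac{-3069 - 70}{384 - 1066} = \frac{-3069 - 70}{-682} = \left(-3139\right) \left(- \frac{1}{682}\right) = \frac{3139}{682}$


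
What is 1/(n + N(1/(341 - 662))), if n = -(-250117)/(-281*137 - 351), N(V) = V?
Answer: -12470208/80326405 ≈ -0.15524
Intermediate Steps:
n = -250117/38848 (n = -(-250117)/(-38497 - 351) = -(-250117)/(-38848) = -(-250117)*(-1)/38848 = -1*250117/38848 = -250117/38848 ≈ -6.4383)
1/(n + N(1/(341 - 662))) = 1/(-250117/38848 + 1/(341 - 662)) = 1/(-250117/38848 + 1/(-321)) = 1/(-250117/38848 - 1/321) = 1/(-80326405/12470208) = -12470208/80326405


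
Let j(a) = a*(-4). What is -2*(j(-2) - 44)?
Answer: 72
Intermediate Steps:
j(a) = -4*a
-2*(j(-2) - 44) = -2*(-4*(-2) - 44) = -2*(8 - 44) = -2*(-36) = 72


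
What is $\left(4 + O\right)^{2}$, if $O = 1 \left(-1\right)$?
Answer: $9$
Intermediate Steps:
$O = -1$
$\left(4 + O\right)^{2} = \left(4 - 1\right)^{2} = 3^{2} = 9$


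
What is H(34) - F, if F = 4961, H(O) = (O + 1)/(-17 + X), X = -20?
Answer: -183592/37 ≈ -4961.9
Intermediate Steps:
H(O) = -1/37 - O/37 (H(O) = (O + 1)/(-17 - 20) = (1 + O)/(-37) = (1 + O)*(-1/37) = -1/37 - O/37)
H(34) - F = (-1/37 - 1/37*34) - 1*4961 = (-1/37 - 34/37) - 4961 = -35/37 - 4961 = -183592/37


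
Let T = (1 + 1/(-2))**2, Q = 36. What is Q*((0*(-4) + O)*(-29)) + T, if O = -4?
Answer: 16705/4 ≈ 4176.3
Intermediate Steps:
T = 1/4 (T = (1 - 1/2)**2 = (1/2)**2 = 1/4 ≈ 0.25000)
Q*((0*(-4) + O)*(-29)) + T = 36*((0*(-4) - 4)*(-29)) + 1/4 = 36*((0 - 4)*(-29)) + 1/4 = 36*(-4*(-29)) + 1/4 = 36*116 + 1/4 = 4176 + 1/4 = 16705/4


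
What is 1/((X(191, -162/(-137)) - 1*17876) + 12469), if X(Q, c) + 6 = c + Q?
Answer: -137/715252 ≈ -0.00019154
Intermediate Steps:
X(Q, c) = -6 + Q + c (X(Q, c) = -6 + (c + Q) = -6 + (Q + c) = -6 + Q + c)
1/((X(191, -162/(-137)) - 1*17876) + 12469) = 1/(((-6 + 191 - 162/(-137)) - 1*17876) + 12469) = 1/(((-6 + 191 - 162*(-1/137)) - 17876) + 12469) = 1/(((-6 + 191 + 162/137) - 17876) + 12469) = 1/((25507/137 - 17876) + 12469) = 1/(-2423505/137 + 12469) = 1/(-715252/137) = -137/715252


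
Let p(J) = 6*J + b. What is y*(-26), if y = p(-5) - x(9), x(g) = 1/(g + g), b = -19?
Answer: 11479/9 ≈ 1275.4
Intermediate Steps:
x(g) = 1/(2*g)
p(J) = -19 + 6*J (p(J) = 6*J - 19 = -19 + 6*J)
y = -883/18 (y = (-19 + 6*(-5)) - 1/(2*9) = (-19 - 30) - 1/(2*9) = -49 - 1*1/18 = -49 - 1/18 = -883/18 ≈ -49.056)
y*(-26) = -883/18*(-26) = 11479/9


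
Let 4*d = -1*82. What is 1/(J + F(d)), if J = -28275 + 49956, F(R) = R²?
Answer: 4/88405 ≈ 4.5246e-5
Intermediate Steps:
d = -41/2 (d = (-1*82)/4 = (¼)*(-82) = -41/2 ≈ -20.500)
J = 21681
1/(J + F(d)) = 1/(21681 + (-41/2)²) = 1/(21681 + 1681/4) = 1/(88405/4) = 4/88405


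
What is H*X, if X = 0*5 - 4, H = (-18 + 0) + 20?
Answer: -8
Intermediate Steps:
H = 2 (H = -18 + 20 = 2)
X = -4 (X = 0 - 4 = -4)
H*X = 2*(-4) = -8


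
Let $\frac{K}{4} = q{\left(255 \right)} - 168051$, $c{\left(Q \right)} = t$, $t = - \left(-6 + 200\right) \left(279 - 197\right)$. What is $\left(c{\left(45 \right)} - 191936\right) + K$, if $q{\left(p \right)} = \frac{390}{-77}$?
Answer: $- \frac{67765256}{77} \approx -8.8007 \cdot 10^{5}$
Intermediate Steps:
$q{\left(p \right)} = - \frac{390}{77}$ ($q{\left(p \right)} = 390 \left(- \frac{1}{77}\right) = - \frac{390}{77}$)
$t = -15908$ ($t = - 194 \cdot 82 = \left(-1\right) 15908 = -15908$)
$c{\left(Q \right)} = -15908$
$K = - \frac{51761268}{77}$ ($K = 4 \left(- \frac{390}{77} - 168051\right) = 4 \left(- \frac{12940317}{77}\right) = - \frac{51761268}{77} \approx -6.7222 \cdot 10^{5}$)
$\left(c{\left(45 \right)} - 191936\right) + K = \left(-15908 - 191936\right) - \frac{51761268}{77} = -207844 - \frac{51761268}{77} = - \frac{67765256}{77}$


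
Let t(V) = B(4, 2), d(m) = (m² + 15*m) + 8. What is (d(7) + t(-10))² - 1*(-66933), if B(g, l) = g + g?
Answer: 95833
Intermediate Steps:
d(m) = 8 + m² + 15*m
B(g, l) = 2*g
t(V) = 8 (t(V) = 2*4 = 8)
(d(7) + t(-10))² - 1*(-66933) = ((8 + 7² + 15*7) + 8)² - 1*(-66933) = ((8 + 49 + 105) + 8)² + 66933 = (162 + 8)² + 66933 = 170² + 66933 = 28900 + 66933 = 95833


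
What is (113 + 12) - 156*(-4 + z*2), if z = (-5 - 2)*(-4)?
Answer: -7987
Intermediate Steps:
z = 28 (z = -7*(-4) = 28)
(113 + 12) - 156*(-4 + z*2) = (113 + 12) - 156*(-4 + 28*2) = 125 - 156*(-4 + 56) = 125 - 156*52 = 125 - 8112 = -7987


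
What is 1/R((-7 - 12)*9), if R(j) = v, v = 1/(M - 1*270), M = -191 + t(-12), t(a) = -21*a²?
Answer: -3485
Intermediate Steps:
M = -3215 (M = -191 - 21*(-12)² = -191 - 21*144 = -191 - 3024 = -3215)
v = -1/3485 (v = 1/(-3215 - 1*270) = 1/(-3215 - 270) = 1/(-3485) = -1/3485 ≈ -0.00028694)
R(j) = -1/3485
1/R((-7 - 12)*9) = 1/(-1/3485) = -3485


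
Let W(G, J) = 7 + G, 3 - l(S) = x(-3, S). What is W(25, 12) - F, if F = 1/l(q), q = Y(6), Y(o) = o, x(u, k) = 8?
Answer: 161/5 ≈ 32.200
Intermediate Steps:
q = 6
l(S) = -5 (l(S) = 3 - 1*8 = 3 - 8 = -5)
F = -⅕ (F = 1/(-5) = -⅕ ≈ -0.20000)
W(25, 12) - F = (7 + 25) - 1*(-⅕) = 32 + ⅕ = 161/5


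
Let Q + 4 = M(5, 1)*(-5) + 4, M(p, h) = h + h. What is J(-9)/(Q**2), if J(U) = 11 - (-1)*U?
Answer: 1/50 ≈ 0.020000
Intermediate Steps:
M(p, h) = 2*h
J(U) = 11 + U
Q = -10 (Q = -4 + ((2*1)*(-5) + 4) = -4 + (2*(-5) + 4) = -4 + (-10 + 4) = -4 - 6 = -10)
J(-9)/(Q**2) = (11 - 9)/((-10)**2) = 2/100 = 2*(1/100) = 1/50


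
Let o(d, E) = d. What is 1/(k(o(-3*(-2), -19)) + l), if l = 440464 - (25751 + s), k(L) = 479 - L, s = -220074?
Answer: 1/635260 ≈ 1.5742e-6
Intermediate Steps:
l = 634787 (l = 440464 - (25751 - 220074) = 440464 - 1*(-194323) = 440464 + 194323 = 634787)
1/(k(o(-3*(-2), -19)) + l) = 1/((479 - (-3)*(-2)) + 634787) = 1/((479 - 1*6) + 634787) = 1/((479 - 6) + 634787) = 1/(473 + 634787) = 1/635260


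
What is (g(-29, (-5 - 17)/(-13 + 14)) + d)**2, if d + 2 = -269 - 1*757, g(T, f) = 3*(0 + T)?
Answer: 1243225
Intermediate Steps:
g(T, f) = 3*T
d = -1028 (d = -2 + (-269 - 1*757) = -2 + (-269 - 757) = -2 - 1026 = -1028)
(g(-29, (-5 - 17)/(-13 + 14)) + d)**2 = (3*(-29) - 1028)**2 = (-87 - 1028)**2 = (-1115)**2 = 1243225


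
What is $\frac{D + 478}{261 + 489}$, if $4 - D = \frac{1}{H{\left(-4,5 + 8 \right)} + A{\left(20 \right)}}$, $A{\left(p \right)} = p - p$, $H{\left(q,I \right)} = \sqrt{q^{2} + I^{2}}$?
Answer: $\frac{241}{375} - \frac{\sqrt{185}}{138750} \approx 0.64257$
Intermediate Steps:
$H{\left(q,I \right)} = \sqrt{I^{2} + q^{2}}$
$A{\left(p \right)} = 0$
$D = 4 - \frac{\sqrt{185}}{185}$ ($D = 4 - \frac{1}{\sqrt{\left(5 + 8\right)^{2} + \left(-4\right)^{2}} + 0} = 4 - \frac{1}{\sqrt{13^{2} + 16} + 0} = 4 - \frac{1}{\sqrt{169 + 16} + 0} = 4 - \frac{1}{\sqrt{185} + 0} = 4 - \frac{1}{\sqrt{185}} = 4 - \frac{\sqrt{185}}{185} \approx 3.9265$)
$\frac{D + 478}{261 + 489} = \frac{\left(4 - \frac{\sqrt{185}}{185}\right) + 478}{261 + 489} = \frac{482 - \frac{\sqrt{185}}{185}}{750} = \left(482 - \frac{\sqrt{185}}{185}\right) \frac{1}{750} = \frac{241}{375} - \frac{\sqrt{185}}{138750}$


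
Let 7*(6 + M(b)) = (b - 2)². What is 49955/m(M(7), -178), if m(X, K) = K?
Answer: -49955/178 ≈ -280.65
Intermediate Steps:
M(b) = -6 + (-2 + b)²/7 (M(b) = -6 + (b - 2)²/7 = -6 + (-2 + b)²/7)
49955/m(M(7), -178) = 49955/(-178) = 49955*(-1/178) = -49955/178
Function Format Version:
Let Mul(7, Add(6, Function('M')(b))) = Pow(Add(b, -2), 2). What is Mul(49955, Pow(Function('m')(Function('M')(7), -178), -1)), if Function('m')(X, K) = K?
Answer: Rational(-49955, 178) ≈ -280.65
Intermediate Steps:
Function('M')(b) = Add(-6, Mul(Rational(1, 7), Pow(Add(-2, b), 2))) (Function('M')(b) = Add(-6, Mul(Rational(1, 7), Pow(Add(b, -2), 2))) = Add(-6, Mul(Rational(1, 7), Pow(Add(-2, b), 2))))
Mul(49955, Pow(Function('m')(Function('M')(7), -178), -1)) = Mul(49955, Pow(-178, -1)) = Mul(49955, Rational(-1, 178)) = Rational(-49955, 178)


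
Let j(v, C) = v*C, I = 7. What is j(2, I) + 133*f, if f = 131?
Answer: 17437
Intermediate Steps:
j(v, C) = C*v
j(2, I) + 133*f = 7*2 + 133*131 = 14 + 17423 = 17437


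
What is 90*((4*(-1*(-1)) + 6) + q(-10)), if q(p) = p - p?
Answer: 900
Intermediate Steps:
q(p) = 0
90*((4*(-1*(-1)) + 6) + q(-10)) = 90*((4*(-1*(-1)) + 6) + 0) = 90*((4*1 + 6) + 0) = 90*((4 + 6) + 0) = 90*(10 + 0) = 90*10 = 900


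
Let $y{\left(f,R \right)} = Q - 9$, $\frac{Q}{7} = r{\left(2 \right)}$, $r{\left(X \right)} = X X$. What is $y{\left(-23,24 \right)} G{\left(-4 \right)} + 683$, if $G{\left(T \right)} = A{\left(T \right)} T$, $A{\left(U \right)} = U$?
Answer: $987$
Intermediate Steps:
$r{\left(X \right)} = X^{2}$
$Q = 28$ ($Q = 7 \cdot 2^{2} = 7 \cdot 4 = 28$)
$y{\left(f,R \right)} = 19$ ($y{\left(f,R \right)} = 28 - 9 = 19$)
$G{\left(T \right)} = T^{2}$ ($G{\left(T \right)} = T T = T^{2}$)
$y{\left(-23,24 \right)} G{\left(-4 \right)} + 683 = 19 \left(-4\right)^{2} + 683 = 19 \cdot 16 + 683 = 304 + 683 = 987$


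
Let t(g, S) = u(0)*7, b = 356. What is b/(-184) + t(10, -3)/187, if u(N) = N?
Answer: -89/46 ≈ -1.9348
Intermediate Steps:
t(g, S) = 0 (t(g, S) = 0*7 = 0)
b/(-184) + t(10, -3)/187 = 356/(-184) + 0/187 = 356*(-1/184) + 0*(1/187) = -89/46 + 0 = -89/46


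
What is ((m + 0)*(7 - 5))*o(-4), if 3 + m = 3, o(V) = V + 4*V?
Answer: 0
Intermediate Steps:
o(V) = 5*V
m = 0 (m = -3 + 3 = 0)
((m + 0)*(7 - 5))*o(-4) = ((0 + 0)*(7 - 5))*(5*(-4)) = (0*2)*(-20) = 0*(-20) = 0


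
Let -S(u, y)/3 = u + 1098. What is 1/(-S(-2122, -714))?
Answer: -1/3072 ≈ -0.00032552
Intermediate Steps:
S(u, y) = -3294 - 3*u (S(u, y) = -3*(u + 1098) = -3*(1098 + u) = -3294 - 3*u)
1/(-S(-2122, -714)) = 1/(-(-3294 - 3*(-2122))) = 1/(-(-3294 + 6366)) = 1/(-1*3072) = 1/(-3072) = -1/3072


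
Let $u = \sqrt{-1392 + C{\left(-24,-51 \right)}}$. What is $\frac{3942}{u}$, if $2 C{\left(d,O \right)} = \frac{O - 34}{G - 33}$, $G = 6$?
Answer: $- \frac{11826 i \sqrt{450498}}{75083} \approx - 105.72 i$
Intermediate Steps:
$C{\left(d,O \right)} = \frac{17}{27} - \frac{O}{54}$ ($C{\left(d,O \right)} = \frac{\left(O - 34\right) \frac{1}{6 - 33}}{2} = \frac{\left(-34 + O\right) \frac{1}{-27}}{2} = \frac{\left(-34 + O\right) \left(- \frac{1}{27}\right)}{2} = \frac{\frac{34}{27} - \frac{O}{27}}{2} = \frac{17}{27} - \frac{O}{54}$)
$u = \frac{i \sqrt{450498}}{18}$ ($u = \sqrt{-1392 + \left(\frac{17}{27} - - \frac{17}{18}\right)} = \sqrt{-1392 + \left(\frac{17}{27} + \frac{17}{18}\right)} = \sqrt{-1392 + \frac{85}{54}} = \sqrt{- \frac{75083}{54}} = \frac{i \sqrt{450498}}{18} \approx 37.288 i$)
$\frac{3942}{u} = \frac{3942}{\frac{1}{18} i \sqrt{450498}} = 3942 \left(- \frac{3 i \sqrt{450498}}{75083}\right) = - \frac{11826 i \sqrt{450498}}{75083}$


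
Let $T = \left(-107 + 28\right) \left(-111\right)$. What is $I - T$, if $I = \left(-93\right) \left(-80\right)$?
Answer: $-1329$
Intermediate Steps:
$T = 8769$ ($T = \left(-79\right) \left(-111\right) = 8769$)
$I = 7440$
$I - T = 7440 - 8769 = -1329$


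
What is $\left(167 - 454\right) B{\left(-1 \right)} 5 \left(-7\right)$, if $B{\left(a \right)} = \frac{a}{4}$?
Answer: $- \frac{10045}{4} \approx -2511.3$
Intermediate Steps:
$B{\left(a \right)} = \frac{a}{4}$ ($B{\left(a \right)} = a \frac{1}{4} = \frac{a}{4}$)
$\left(167 - 454\right) B{\left(-1 \right)} 5 \left(-7\right) = \left(167 - 454\right) \frac{1}{4} \left(-1\right) 5 \left(-7\right) = - 287 \left(- \frac{1}{4}\right) 5 \left(-7\right) = - 287 \left(\left(- \frac{5}{4}\right) \left(-7\right)\right) = \left(-287\right) \frac{35}{4} = - \frac{10045}{4}$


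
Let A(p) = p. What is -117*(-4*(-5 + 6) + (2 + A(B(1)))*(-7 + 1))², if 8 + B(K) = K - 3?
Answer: -226512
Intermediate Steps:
B(K) = -11 + K (B(K) = -8 + (K - 3) = -8 + (-3 + K) = -11 + K)
-117*(-4*(-5 + 6) + (2 + A(B(1)))*(-7 + 1))² = -117*(-4*(-5 + 6) + (2 + (-11 + 1))*(-7 + 1))² = -117*(-4*1 + (2 - 10)*(-6))² = -117*(-4 - 8*(-6))² = -117*(-4 + 48)² = -117*44² = -117*1936 = -226512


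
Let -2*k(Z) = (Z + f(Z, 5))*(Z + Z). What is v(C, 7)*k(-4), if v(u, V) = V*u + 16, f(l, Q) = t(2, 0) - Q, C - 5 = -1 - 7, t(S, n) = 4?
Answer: 100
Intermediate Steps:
C = -3 (C = 5 + (-1 - 7) = 5 - 8 = -3)
f(l, Q) = 4 - Q
v(u, V) = 16 + V*u
k(Z) = -Z*(-1 + Z) (k(Z) = -(Z + (4 - 1*5))*(Z + Z)/2 = -(Z + (4 - 5))*2*Z/2 = -(Z - 1)*2*Z/2 = -(-1 + Z)*2*Z/2 = -Z*(-1 + Z))
v(C, 7)*k(-4) = (16 + 7*(-3))*(-4*(1 - 1*(-4))) = (16 - 21)*(-4*(1 + 4)) = -(-20)*5 = -5*(-20) = 100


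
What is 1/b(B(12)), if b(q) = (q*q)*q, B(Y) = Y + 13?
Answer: 1/15625 ≈ 6.4000e-5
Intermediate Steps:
B(Y) = 13 + Y
b(q) = q³ (b(q) = q²*q = q³)
1/b(B(12)) = 1/((13 + 12)³) = 1/(25³) = 1/15625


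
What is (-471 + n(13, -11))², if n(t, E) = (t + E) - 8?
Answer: 227529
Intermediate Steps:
n(t, E) = -8 + E + t (n(t, E) = (E + t) - 8 = -8 + E + t)
(-471 + n(13, -11))² = (-471 + (-8 - 11 + 13))² = (-471 - 6)² = (-477)² = 227529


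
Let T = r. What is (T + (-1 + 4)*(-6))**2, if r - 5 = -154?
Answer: 27889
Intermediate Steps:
r = -149 (r = 5 - 154 = -149)
T = -149
(T + (-1 + 4)*(-6))**2 = (-149 + (-1 + 4)*(-6))**2 = (-149 + 3*(-6))**2 = (-149 - 18)**2 = (-167)**2 = 27889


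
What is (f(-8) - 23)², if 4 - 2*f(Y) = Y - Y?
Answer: 441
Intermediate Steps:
f(Y) = 2 (f(Y) = 2 - (Y - Y)/2 = 2 - ½*0 = 2 + 0 = 2)
(f(-8) - 23)² = (2 - 23)² = (-21)² = 441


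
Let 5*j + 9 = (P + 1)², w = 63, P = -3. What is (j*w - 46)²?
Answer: 11881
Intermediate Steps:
j = -1 (j = -9/5 + (-3 + 1)²/5 = -9/5 + (⅕)*(-2)² = -9/5 + (⅕)*4 = -9/5 + ⅘ = -1)
(j*w - 46)² = (-1*63 - 46)² = (-63 - 46)² = (-109)² = 11881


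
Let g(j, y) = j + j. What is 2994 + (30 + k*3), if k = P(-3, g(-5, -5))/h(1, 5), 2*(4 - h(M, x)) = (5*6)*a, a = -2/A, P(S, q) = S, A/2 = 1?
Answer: 57447/19 ≈ 3023.5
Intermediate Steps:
A = 2 (A = 2*1 = 2)
g(j, y) = 2*j
a = -1 (a = -2/2 = -2*½ = -1)
h(M, x) = 19 (h(M, x) = 4 - 5*6*(-1)/2 = 4 - 15*(-1) = 4 - ½*(-30) = 4 + 15 = 19)
k = -3/19 ≈ -0.15789
2994 + (30 + k*3) = 2994 + (30 - 3/19*3) = 2994 + (30 - 9/19) = 2994 + 561/19 = 57447/19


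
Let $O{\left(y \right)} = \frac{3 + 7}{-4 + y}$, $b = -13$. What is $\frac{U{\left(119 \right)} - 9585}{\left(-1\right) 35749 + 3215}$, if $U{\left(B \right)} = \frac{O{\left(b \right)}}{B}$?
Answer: $\frac{19390465}{65816282} \approx 0.29461$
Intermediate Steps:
$O{\left(y \right)} = \frac{10}{-4 + y}$
$U{\left(B \right)} = - \frac{10}{17 B}$ ($U{\left(B \right)} = \frac{10 \frac{1}{-4 - 13}}{B} = \frac{10 \frac{1}{-17}}{B} = \frac{10 \left(- \frac{1}{17}\right)}{B} = - \frac{10}{17 B}$)
$\frac{U{\left(119 \right)} - 9585}{\left(-1\right) 35749 + 3215} = \frac{- \frac{10}{17 \cdot 119} - 9585}{\left(-1\right) 35749 + 3215} = \frac{\left(- \frac{10}{17}\right) \frac{1}{119} - 9585}{-35749 + 3215} = \frac{- \frac{10}{2023} - 9585}{-32534} = \left(- \frac{19390465}{2023}\right) \left(- \frac{1}{32534}\right) = \frac{19390465}{65816282}$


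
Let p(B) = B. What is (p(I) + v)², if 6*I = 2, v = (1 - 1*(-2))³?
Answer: 6724/9 ≈ 747.11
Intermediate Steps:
v = 27 (v = (1 + 2)³ = 3³ = 27)
I = ⅓ (I = (⅙)*2 = ⅓ ≈ 0.33333)
(p(I) + v)² = (⅓ + 27)² = (82/3)² = 6724/9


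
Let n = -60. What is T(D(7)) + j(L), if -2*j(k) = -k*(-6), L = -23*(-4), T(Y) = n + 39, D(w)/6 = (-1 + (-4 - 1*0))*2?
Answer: -297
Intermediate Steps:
D(w) = -60 (D(w) = 6*((-1 + (-4 - 1*0))*2) = 6*((-1 + (-4 + 0))*2) = 6*((-1 - 4)*2) = 6*(-5*2) = 6*(-10) = -60)
T(Y) = -21 (T(Y) = -60 + 39 = -21)
L = 92
j(k) = -3*k (j(k) = -(-k)*(-6)/2 = -3*k)
T(D(7)) + j(L) = -21 - 3*92 = -21 - 276 = -297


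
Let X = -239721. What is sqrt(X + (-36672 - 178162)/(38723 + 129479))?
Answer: I*sqrt(1695550441199038)/84101 ≈ 489.61*I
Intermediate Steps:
sqrt(X + (-36672 - 178162)/(38723 + 129479)) = sqrt(-239721 + (-36672 - 178162)/(38723 + 129479)) = sqrt(-239721 - 214834/168202) = sqrt(-239721 - 214834*1/168202) = sqrt(-239721 - 107417/84101) = sqrt(-20160883238/84101) = I*sqrt(1695550441199038)/84101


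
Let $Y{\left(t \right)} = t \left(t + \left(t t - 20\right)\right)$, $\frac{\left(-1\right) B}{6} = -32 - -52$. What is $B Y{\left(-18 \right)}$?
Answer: $617760$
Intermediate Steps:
$B = -120$ ($B = - 6 \left(-32 - -52\right) = - 6 \left(-32 + 52\right) = \left(-6\right) 20 = -120$)
$Y{\left(t \right)} = t \left(-20 + t + t^{2}\right)$ ($Y{\left(t \right)} = t \left(t + \left(t^{2} - 20\right)\right) = t \left(t + \left(-20 + t^{2}\right)\right) = t \left(-20 + t + t^{2}\right)$)
$B Y{\left(-18 \right)} = - 120 \left(- 18 \left(-20 - 18 + \left(-18\right)^{2}\right)\right) = - 120 \left(- 18 \left(-20 - 18 + 324\right)\right) = - 120 \left(\left(-18\right) 286\right) = \left(-120\right) \left(-5148\right) = 617760$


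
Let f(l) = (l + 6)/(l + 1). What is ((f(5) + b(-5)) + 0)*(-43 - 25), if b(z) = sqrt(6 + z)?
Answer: -578/3 ≈ -192.67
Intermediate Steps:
f(l) = (6 + l)/(1 + l)
((f(5) + b(-5)) + 0)*(-43 - 25) = (((6 + 5)/(1 + 5) + sqrt(6 - 5)) + 0)*(-43 - 25) = ((11/6 + sqrt(1)) + 0)*(-68) = (((1/6)*11 + 1) + 0)*(-68) = ((11/6 + 1) + 0)*(-68) = (17/6 + 0)*(-68) = (17/6)*(-68) = -578/3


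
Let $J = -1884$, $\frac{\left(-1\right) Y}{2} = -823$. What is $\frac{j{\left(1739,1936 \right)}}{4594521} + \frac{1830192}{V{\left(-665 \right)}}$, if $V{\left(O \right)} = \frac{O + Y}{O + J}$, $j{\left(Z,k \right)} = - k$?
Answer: $- \frac{2381574763366976}{500802789} \approx -4.7555 \cdot 10^{6}$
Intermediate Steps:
$Y = 1646$ ($Y = \left(-2\right) \left(-823\right) = 1646$)
$V{\left(O \right)} = \frac{1646 + O}{-1884 + O}$ ($V{\left(O \right)} = \frac{O + 1646}{O - 1884} = \frac{1646 + O}{-1884 + O}$)
$\frac{j{\left(1739,1936 \right)}}{4594521} + \frac{1830192}{V{\left(-665 \right)}} = \frac{\left(-1\right) 1936}{4594521} + \frac{1830192}{\frac{1}{-1884 - 665} \left(1646 - 665\right)} = \left(-1936\right) \frac{1}{4594521} + \frac{1830192}{\frac{1}{-2549} \cdot 981} = - \frac{1936}{4594521} + \frac{1830192}{\left(- \frac{1}{2549}\right) 981} = - \frac{1936}{4594521} + \frac{1830192}{- \frac{981}{2549}} = - \frac{1936}{4594521} + 1830192 \left(- \frac{2549}{981}\right) = - \frac{1936}{4594521} - \frac{1555053136}{327} = - \frac{2381574763366976}{500802789}$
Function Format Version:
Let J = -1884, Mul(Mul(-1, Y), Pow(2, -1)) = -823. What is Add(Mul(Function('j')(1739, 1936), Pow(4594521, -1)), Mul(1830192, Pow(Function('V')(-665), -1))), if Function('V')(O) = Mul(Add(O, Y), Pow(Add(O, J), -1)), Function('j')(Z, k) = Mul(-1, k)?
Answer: Rational(-2381574763366976, 500802789) ≈ -4.7555e+6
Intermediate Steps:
Y = 1646 (Y = Mul(-2, -823) = 1646)
Function('V')(O) = Mul(Pow(Add(-1884, O), -1), Add(1646, O)) (Function('V')(O) = Mul(Add(O, 1646), Pow(Add(O, -1884), -1)) = Mul(Add(1646, O), Pow(Add(-1884, O), -1)) = Mul(Pow(Add(-1884, O), -1), Add(1646, O)))
Add(Mul(Function('j')(1739, 1936), Pow(4594521, -1)), Mul(1830192, Pow(Function('V')(-665), -1))) = Add(Mul(Mul(-1, 1936), Pow(4594521, -1)), Mul(1830192, Pow(Mul(Pow(Add(-1884, -665), -1), Add(1646, -665)), -1))) = Add(Mul(-1936, Rational(1, 4594521)), Mul(1830192, Pow(Mul(Pow(-2549, -1), 981), -1))) = Add(Rational(-1936, 4594521), Mul(1830192, Pow(Mul(Rational(-1, 2549), 981), -1))) = Add(Rational(-1936, 4594521), Mul(1830192, Pow(Rational(-981, 2549), -1))) = Add(Rational(-1936, 4594521), Mul(1830192, Rational(-2549, 981))) = Add(Rational(-1936, 4594521), Rational(-1555053136, 327)) = Rational(-2381574763366976, 500802789)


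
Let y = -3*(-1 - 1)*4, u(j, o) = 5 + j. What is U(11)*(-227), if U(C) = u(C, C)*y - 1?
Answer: -86941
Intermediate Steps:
y = 24 (y = -3*(-2)*4 = 6*4 = 24)
U(C) = 119 + 24*C (U(C) = (5 + C)*24 - 1 = (120 + 24*C) - 1 = 119 + 24*C)
U(11)*(-227) = (119 + 24*11)*(-227) = (119 + 264)*(-227) = 383*(-227) = -86941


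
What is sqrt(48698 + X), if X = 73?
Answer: 3*sqrt(5419) ≈ 220.84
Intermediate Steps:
sqrt(48698 + X) = sqrt(48698 + 73) = sqrt(48771) = 3*sqrt(5419)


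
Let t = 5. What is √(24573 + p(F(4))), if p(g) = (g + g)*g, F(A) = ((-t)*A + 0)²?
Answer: √344573 ≈ 587.00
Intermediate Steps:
F(A) = 25*A² (F(A) = ((-1*5)*A + 0)² = (-5*A + 0)² = (-5*A)² = 25*A²)
p(g) = 2*g² (p(g) = (2*g)*g = 2*g²)
√(24573 + p(F(4))) = √(24573 + 2*(25*4²)²) = √(24573 + 2*(25*16)²) = √(24573 + 2*400²) = √(24573 + 2*160000) = √(24573 + 320000) = √344573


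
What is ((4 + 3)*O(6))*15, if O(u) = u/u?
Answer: 105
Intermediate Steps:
O(u) = 1
((4 + 3)*O(6))*15 = ((4 + 3)*1)*15 = (7*1)*15 = 7*15 = 105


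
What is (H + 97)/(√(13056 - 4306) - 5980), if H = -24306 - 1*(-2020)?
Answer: 13269022/3575165 + 22189*√14/1430066 ≈ 3.7695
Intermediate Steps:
H = -22286 (H = -24306 + 2020 = -22286)
(H + 97)/(√(13056 - 4306) - 5980) = (-22286 + 97)/(√(13056 - 4306) - 5980) = -22189/(√8750 - 5980) = -22189/(25*√14 - 5980) = -22189/(-5980 + 25*√14)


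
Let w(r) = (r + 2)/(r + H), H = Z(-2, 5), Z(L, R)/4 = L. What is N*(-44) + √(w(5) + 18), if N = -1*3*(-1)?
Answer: -132 + √141/3 ≈ -128.04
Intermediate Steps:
Z(L, R) = 4*L
H = -8 (H = 4*(-2) = -8)
N = 3 (N = -3*(-1) = 3)
w(r) = (2 + r)/(-8 + r) (w(r) = (r + 2)/(r - 8) = (2 + r)/(-8 + r))
N*(-44) + √(w(5) + 18) = 3*(-44) + √((2 + 5)/(-8 + 5) + 18) = -132 + √(7/(-3) + 18) = -132 + √(-⅓*7 + 18) = -132 + √(-7/3 + 18) = -132 + √(47/3) = -132 + √141/3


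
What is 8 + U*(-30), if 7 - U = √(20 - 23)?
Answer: -202 + 30*I*√3 ≈ -202.0 + 51.962*I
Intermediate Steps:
U = 7 - I*√3 (U = 7 - √(20 - 23) = 7 - √(-3) = 7 - I*√3 ≈ 7.0 - 1.732*I)
8 + U*(-30) = 8 + (7 - I*√3)*(-30) = 8 + (-210 + 30*I*√3) = -202 + 30*I*√3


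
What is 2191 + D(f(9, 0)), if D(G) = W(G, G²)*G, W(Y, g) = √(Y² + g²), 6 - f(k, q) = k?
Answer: 2191 - 9*√10 ≈ 2162.5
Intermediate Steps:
f(k, q) = 6 - k
D(G) = G*√(G² + G⁴) (D(G) = √(G² + (G²)²)*G = √(G² + G⁴)*G = G*√(G² + G⁴))
2191 + D(f(9, 0)) = 2191 + (6 - 1*9)*√((6 - 1*9)² + (6 - 1*9)⁴) = 2191 + (6 - 9)*√((6 - 9)² + (6 - 9)⁴) = 2191 - 3*√((-3)² + (-3)⁴) = 2191 - 3*√(9 + 81) = 2191 - 9*√10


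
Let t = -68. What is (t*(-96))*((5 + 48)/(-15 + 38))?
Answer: 345984/23 ≈ 15043.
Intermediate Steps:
(t*(-96))*((5 + 48)/(-15 + 38)) = (-68*(-96))*((5 + 48)/(-15 + 38)) = 6528*(53/23) = 345984/23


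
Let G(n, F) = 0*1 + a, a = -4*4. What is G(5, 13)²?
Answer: 256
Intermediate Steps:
a = -16
G(n, F) = -16 (G(n, F) = 0*1 - 16 = 0 - 16 = -16)
G(5, 13)² = (-16)² = 256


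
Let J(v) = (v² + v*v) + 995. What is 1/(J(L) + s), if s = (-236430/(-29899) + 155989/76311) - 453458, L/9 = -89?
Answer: 2281622589/1895455574088112 ≈ 1.2037e-6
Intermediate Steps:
L = -801 (L = 9*(-89) = -801)
J(v) = 995 + 2*v² (J(v) = (v² + v²) + 995 = 2*v² + 995 = 995 + 2*v²)
s = -1034597309837921/2281622589 (s = (-236430*(-1/29899) + 155989*(1/76311)) - 453458 = (236430/29899 + 155989/76311) - 453458 = 22706124841/2281622589 - 453458 = -1034597309837921/2281622589 ≈ -4.5345e+5)
1/(J(L) + s) = 1/((995 + 2*(-801)²) - 1034597309837921/2281622589) = 1/((995 + 2*641601) - 1034597309837921/2281622589) = 1/((995 + 1283202) - 1034597309837921/2281622589) = 1/(1284197 - 1034597309837921/2281622589) = 1/(1895455574088112/2281622589) = 2281622589/1895455574088112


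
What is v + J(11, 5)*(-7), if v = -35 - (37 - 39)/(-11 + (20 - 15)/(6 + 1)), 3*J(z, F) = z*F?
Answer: -5887/36 ≈ -163.53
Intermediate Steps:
J(z, F) = F*z/3 (J(z, F) = (z*F)/3 = (F*z)/3 = F*z/3)
v = -1267/36 (v = -35 - (-2)/(-11 + 5/7) = -35 - (-2)/(-72/7) = -35 - (-2)*(-7)/72 = -35 - 1*7/36 = -35 - 7/36 = -1267/36 ≈ -35.194)
v + J(11, 5)*(-7) = -1267/36 + ((1/3)*5*11)*(-7) = -1267/36 + (55/3)*(-7) = -1267/36 - 385/3 = -5887/36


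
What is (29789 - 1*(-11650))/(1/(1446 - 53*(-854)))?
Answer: 1935532812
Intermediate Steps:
(29789 - 1*(-11650))/(1/(1446 - 53*(-854))) = (29789 + 11650)/(1/(1446 + 45262)) = 41439/(1/46708) = 41439*46708 = 1935532812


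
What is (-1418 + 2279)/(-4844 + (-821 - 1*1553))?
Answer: -287/2406 ≈ -0.11929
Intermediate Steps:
(-1418 + 2279)/(-4844 + (-821 - 1*1553)) = 861/(-4844 + (-821 - 1553)) = 861/(-4844 - 2374) = 861/(-7218) = 861*(-1/7218) = -287/2406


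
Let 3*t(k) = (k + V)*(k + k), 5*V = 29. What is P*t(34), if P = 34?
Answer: 460088/15 ≈ 30673.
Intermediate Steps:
V = 29/5 (V = (⅕)*29 = 29/5 ≈ 5.8000)
t(k) = 2*k*(29/5 + k)/3 (t(k) = ((k + 29/5)*(k + k))/3 = ((29/5 + k)*(2*k))/3 = (2*k*(29/5 + k))/3 = 2*k*(29/5 + k)/3)
P*t(34) = 34*((2/15)*34*(29 + 5*34)) = 34*((2/15)*34*(29 + 170)) = 34*((2/15)*34*199) = 34*(13532/15) = 460088/15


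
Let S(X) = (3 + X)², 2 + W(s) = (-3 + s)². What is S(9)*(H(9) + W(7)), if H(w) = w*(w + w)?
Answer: 25344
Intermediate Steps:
H(w) = 2*w² (H(w) = w*(2*w) = 2*w²)
W(s) = -2 + (-3 + s)²
S(9)*(H(9) + W(7)) = (3 + 9)²*(2*9² + (-2 + (-3 + 7)²)) = 12²*(2*81 + (-2 + 4²)) = 144*(162 + (-2 + 16)) = 144*(162 + 14) = 144*176 = 25344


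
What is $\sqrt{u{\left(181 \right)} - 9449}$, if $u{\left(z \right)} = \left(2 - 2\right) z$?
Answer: $i \sqrt{9449} \approx 97.206 i$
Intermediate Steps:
$u{\left(z \right)} = 0$ ($u{\left(z \right)} = 0 z = 0$)
$\sqrt{u{\left(181 \right)} - 9449} = \sqrt{0 - 9449} = \sqrt{-9449} = i \sqrt{9449}$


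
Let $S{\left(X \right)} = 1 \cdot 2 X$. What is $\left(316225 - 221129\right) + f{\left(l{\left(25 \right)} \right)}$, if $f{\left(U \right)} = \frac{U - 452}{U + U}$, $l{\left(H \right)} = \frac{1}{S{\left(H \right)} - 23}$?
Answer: $\frac{177989}{2} \approx 88995.0$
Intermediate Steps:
$S{\left(X \right)} = 2 X$
$l{\left(H \right)} = \frac{1}{-23 + 2 H}$ ($l{\left(H \right)} = \frac{1}{2 H - 23} = \frac{1}{-23 + 2 H}$)
$f{\left(U \right)} = \frac{-452 + U}{2 U}$
$\left(316225 - 221129\right) + f{\left(l{\left(25 \right)} \right)} = \left(316225 - 221129\right) + \frac{-452 + \frac{1}{-23 + 2 \cdot 25}}{2 \frac{1}{-23 + 2 \cdot 25}} = 95096 + \frac{-452 + \frac{1}{-23 + 50}}{2 \frac{1}{-23 + 50}} = 95096 + \frac{-452 + \frac{1}{27}}{2 \cdot \frac{1}{27}} = 95096 + \frac{\frac{1}{\frac{1}{27}} \left(-452 + \frac{1}{27}\right)}{2} = 95096 + \frac{1}{2} \cdot 27 \left(- \frac{12203}{27}\right) = 95096 - \frac{12203}{2} = \frac{177989}{2}$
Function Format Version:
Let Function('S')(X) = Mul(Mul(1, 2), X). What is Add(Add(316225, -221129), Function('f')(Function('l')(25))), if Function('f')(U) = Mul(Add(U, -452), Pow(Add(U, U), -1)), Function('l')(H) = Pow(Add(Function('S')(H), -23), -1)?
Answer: Rational(177989, 2) ≈ 88995.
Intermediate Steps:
Function('S')(X) = Mul(2, X)
Function('l')(H) = Pow(Add(-23, Mul(2, H)), -1) (Function('l')(H) = Pow(Add(Mul(2, H), -23), -1) = Pow(Add(-23, Mul(2, H)), -1))
Function('f')(U) = Mul(Rational(1, 2), Pow(U, -1), Add(-452, U)) (Function('f')(U) = Mul(Add(-452, U), Pow(Mul(2, U), -1)) = Mul(Add(-452, U), Mul(Rational(1, 2), Pow(U, -1))) = Mul(Rational(1, 2), Pow(U, -1), Add(-452, U)))
Add(Add(316225, -221129), Function('f')(Function('l')(25))) = Add(Add(316225, -221129), Mul(Rational(1, 2), Pow(Pow(Add(-23, Mul(2, 25)), -1), -1), Add(-452, Pow(Add(-23, Mul(2, 25)), -1)))) = Add(95096, Mul(Rational(1, 2), Pow(Pow(Add(-23, 50), -1), -1), Add(-452, Pow(Add(-23, 50), -1)))) = Add(95096, Mul(Rational(1, 2), Pow(Pow(27, -1), -1), Add(-452, Pow(27, -1)))) = Add(95096, Mul(Rational(1, 2), Pow(Rational(1, 27), -1), Add(-452, Rational(1, 27)))) = Add(95096, Mul(Rational(1, 2), 27, Rational(-12203, 27))) = Add(95096, Rational(-12203, 2)) = Rational(177989, 2)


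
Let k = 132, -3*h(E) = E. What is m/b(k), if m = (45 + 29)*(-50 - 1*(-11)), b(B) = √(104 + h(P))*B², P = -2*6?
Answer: -481*√3/52272 ≈ -0.015938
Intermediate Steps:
P = -12
h(E) = -E/3
b(B) = 6*√3*B² (b(B) = √(104 - ⅓*(-12))*B² = √(104 + 4)*B² = √108*B² = (6*√3)*B² = 6*√3*B²)
m = -2886 (m = 74*(-50 + 11) = 74*(-39) = -2886)
m/b(k) = -2886*√3/313632 = -481*√3/52272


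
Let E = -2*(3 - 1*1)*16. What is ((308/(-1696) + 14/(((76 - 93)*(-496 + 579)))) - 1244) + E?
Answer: -782643895/598264 ≈ -1308.2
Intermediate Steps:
E = -64 (E = -2*(3 - 1)*16 = -2*2*16 = -4*16 = -64)
((308/(-1696) + 14/(((76 - 93)*(-496 + 579)))) - 1244) + E = ((308/(-1696) + 14/(((76 - 93)*(-496 + 579)))) - 1244) - 64 = ((308*(-1/1696) + 14/((-17*83))) - 1244) - 64 = ((-77/424 + 14/(-1411)) - 1244) - 64 = ((-77/424 + 14*(-1/1411)) - 1244) - 64 = ((-77/424 - 14/1411) - 1244) - 64 = (-114583/598264 - 1244) - 64 = -744354999/598264 - 64 = -782643895/598264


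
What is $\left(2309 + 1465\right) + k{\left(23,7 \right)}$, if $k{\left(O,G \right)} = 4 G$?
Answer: $3802$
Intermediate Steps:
$\left(2309 + 1465\right) + k{\left(23,7 \right)} = \left(2309 + 1465\right) + 4 \cdot 7 = 3774 + 28 = 3802$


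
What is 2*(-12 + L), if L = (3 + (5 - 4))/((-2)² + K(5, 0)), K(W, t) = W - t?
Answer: -208/9 ≈ -23.111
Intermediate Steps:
L = 4/9 (L = (3 + (5 - 4))/((-2)² + (5 - 1*0)) = (3 + 1)/(4 + (5 + 0)) = 4/(4 + 5) = 4/9 ≈ 0.44444)
2*(-12 + L) = 2*(-12 + 4/9) = 2*(-104/9) = -208/9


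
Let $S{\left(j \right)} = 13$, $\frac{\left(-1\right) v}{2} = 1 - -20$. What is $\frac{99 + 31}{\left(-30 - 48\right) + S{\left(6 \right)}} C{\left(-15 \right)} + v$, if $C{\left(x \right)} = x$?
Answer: $-12$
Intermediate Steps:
$v = -42$ ($v = - 2 \left(1 - -20\right) = - 2 \left(1 + 20\right) = \left(-2\right) 21 = -42$)
$\frac{99 + 31}{\left(-30 - 48\right) + S{\left(6 \right)}} C{\left(-15 \right)} + v = \frac{99 + 31}{\left(-30 - 48\right) + 13} \left(-15\right) - 42 = \frac{130}{\left(-30 - 48\right) + 13} \left(-15\right) - 42 = \frac{130}{-78 + 13} \left(-15\right) - 42 = \frac{130}{-65} \left(-15\right) - 42 = 130 \left(- \frac{1}{65}\right) \left(-15\right) - 42 = \left(-2\right) \left(-15\right) - 42 = 30 - 42 = -12$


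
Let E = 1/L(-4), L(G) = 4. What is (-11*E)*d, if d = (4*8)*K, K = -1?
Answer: 88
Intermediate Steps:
d = -32 (d = (4*8)*(-1) = 32*(-1) = -32)
E = ¼ (E = 1/4 = ¼ ≈ 0.25000)
(-11*E)*d = -11*¼*(-32) = -11/4*(-32) = 88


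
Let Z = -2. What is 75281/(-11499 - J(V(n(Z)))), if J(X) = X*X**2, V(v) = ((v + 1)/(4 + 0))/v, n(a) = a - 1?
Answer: -16260696/2483785 ≈ -6.5467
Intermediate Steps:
n(a) = -1 + a
V(v) = (1/4 + v/4)/v (V(v) = ((1 + v)/4)/v = ((1 + v)*(1/4))/v = (1/4 + v/4)/v)
J(X) = X**3
75281/(-11499 - J(V(n(Z)))) = 75281/(-11499 - ((1 + (-1 - 2))/(4*(-1 - 2)))**3) = 75281/(-11499 - ((1/4)*(1 - 3)/(-3))**3) = 75281/(-11499 - ((1/4)*(-1/3)*(-2))**3) = 75281/(-11499 - (1/6)**3) = 75281/(-11499 - 1*1/216) = 75281/(-11499 - 1/216) = 75281/(-2483785/216) = 75281*(-216/2483785) = -16260696/2483785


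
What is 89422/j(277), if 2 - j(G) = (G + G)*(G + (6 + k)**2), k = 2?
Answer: -44711/94456 ≈ -0.47335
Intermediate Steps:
j(G) = 2 - 2*G*(64 + G) (j(G) = 2 - (G + G)*(G + (6 + 2)**2) = 2 - 2*G*(G + 8**2) = 2 - 2*G*(G + 64) = 2 - 2*G*(64 + G))
89422/j(277) = 89422/(2 - 128*277 - 2*277**2) = 89422/(2 - 35456 - 2*76729) = 89422/(2 - 35456 - 153458) = 89422/(-188912) = 89422*(-1/188912) = -44711/94456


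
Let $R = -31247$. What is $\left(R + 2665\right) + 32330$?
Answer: $3748$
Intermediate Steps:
$\left(R + 2665\right) + 32330 = \left(-31247 + 2665\right) + 32330 = -28582 + 32330 = 3748$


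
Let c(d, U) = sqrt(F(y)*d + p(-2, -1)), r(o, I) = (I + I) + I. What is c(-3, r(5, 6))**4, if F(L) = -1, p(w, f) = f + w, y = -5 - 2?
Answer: 0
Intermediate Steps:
y = -7
r(o, I) = 3*I (r(o, I) = 2*I + I = 3*I)
c(d, U) = sqrt(-3 - d) (c(d, U) = sqrt(-d + (-1 - 2)) = sqrt(-d - 3) = sqrt(-3 - d))
c(-3, r(5, 6))**4 = (sqrt(-3 - 1*(-3)))**4 = (sqrt(-3 + 3))**4 = (sqrt(0))**4 = 0**4 = 0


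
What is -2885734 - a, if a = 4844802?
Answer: -7730536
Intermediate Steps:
-2885734 - a = -2885734 - 1*4844802 = -2885734 - 4844802 = -7730536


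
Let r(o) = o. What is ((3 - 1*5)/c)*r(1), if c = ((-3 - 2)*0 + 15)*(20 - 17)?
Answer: -2/45 ≈ -0.044444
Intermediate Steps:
c = 45 (c = (-5*0 + 15)*3 = (0 + 15)*3 = 15*3 = 45)
((3 - 1*5)/c)*r(1) = ((3 - 1*5)/45)*1 = ((3 - 5)*(1/45))*1 = -2*1/45*1 = -2/45*1 = -2/45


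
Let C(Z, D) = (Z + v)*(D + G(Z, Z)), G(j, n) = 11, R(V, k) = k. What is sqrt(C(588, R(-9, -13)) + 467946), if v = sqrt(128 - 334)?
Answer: sqrt(466770 - 2*I*sqrt(206)) ≈ 683.21 - 0.021*I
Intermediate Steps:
v = I*sqrt(206) (v = sqrt(-206) = I*sqrt(206) ≈ 14.353*I)
C(Z, D) = (11 + D)*(Z + I*sqrt(206)) (C(Z, D) = (Z + I*sqrt(206))*(D + 11) = (Z + I*sqrt(206))*(11 + D) = (11 + D)*(Z + I*sqrt(206)))
sqrt(C(588, R(-9, -13)) + 467946) = sqrt((11*588 - 13*588 + 11*I*sqrt(206) + I*(-13)*sqrt(206)) + 467946) = sqrt((6468 - 7644 + 11*I*sqrt(206) - 13*I*sqrt(206)) + 467946) = sqrt((-1176 - 2*I*sqrt(206)) + 467946) = sqrt(466770 - 2*I*sqrt(206))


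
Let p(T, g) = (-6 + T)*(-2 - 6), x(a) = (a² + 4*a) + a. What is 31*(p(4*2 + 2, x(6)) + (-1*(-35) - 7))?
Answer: -124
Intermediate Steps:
x(a) = a² + 5*a
p(T, g) = 48 - 8*T (p(T, g) = (-6 + T)*(-8) = 48 - 8*T)
31*(p(4*2 + 2, x(6)) + (-1*(-35) - 7)) = 31*((48 - 8*(4*2 + 2)) + (-1*(-35) - 7)) = 31*((48 - 8*(8 + 2)) + (35 - 7)) = 31*((48 - 8*10) + 28) = 31*((48 - 80) + 28) = 31*(-32 + 28) = 31*(-4) = -124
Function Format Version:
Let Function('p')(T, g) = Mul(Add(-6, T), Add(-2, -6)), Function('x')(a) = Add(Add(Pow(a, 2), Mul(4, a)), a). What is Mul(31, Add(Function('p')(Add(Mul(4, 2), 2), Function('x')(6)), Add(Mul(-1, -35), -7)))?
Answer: -124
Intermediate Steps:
Function('x')(a) = Add(Pow(a, 2), Mul(5, a))
Function('p')(T, g) = Add(48, Mul(-8, T)) (Function('p')(T, g) = Mul(Add(-6, T), -8) = Add(48, Mul(-8, T)))
Mul(31, Add(Function('p')(Add(Mul(4, 2), 2), Function('x')(6)), Add(Mul(-1, -35), -7))) = Mul(31, Add(Add(48, Mul(-8, Add(Mul(4, 2), 2))), Add(Mul(-1, -35), -7))) = Mul(31, Add(Add(48, Mul(-8, Add(8, 2))), Add(35, -7))) = Mul(31, Add(Add(48, Mul(-8, 10)), 28)) = Mul(31, Add(Add(48, -80), 28)) = Mul(31, Add(-32, 28)) = Mul(31, -4) = -124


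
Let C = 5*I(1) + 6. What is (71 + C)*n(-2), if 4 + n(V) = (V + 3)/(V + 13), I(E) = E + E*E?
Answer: -3741/11 ≈ -340.09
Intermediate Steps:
I(E) = E + E²
C = 16 (C = 5*(1*(1 + 1)) + 6 = 5*(1*2) + 6 = 5*2 + 6 = 10 + 6 = 16)
n(V) = -4 + (3 + V)/(13 + V) (n(V) = -4 + (V + 3)/(V + 13) = -4 + (3 + V)/(13 + V))
(71 + C)*n(-2) = (71 + 16)*((-49 - 3*(-2))/(13 - 2)) = 87*((-49 + 6)/11) = 87*((1/11)*(-43)) = 87*(-43/11) = -3741/11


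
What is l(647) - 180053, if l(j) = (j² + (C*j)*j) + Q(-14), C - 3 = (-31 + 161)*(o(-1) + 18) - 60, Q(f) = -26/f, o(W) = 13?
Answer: 11643604804/7 ≈ 1.6634e+9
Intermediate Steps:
C = 3973 (C = 3 + ((-31 + 161)*(13 + 18) - 60) = 3 + (130*31 - 60) = 3 + (4030 - 60) = 3 + 3970 = 3973)
l(j) = 13/7 + 3974*j² (l(j) = (j² + (3973*j)*j) - 26/(-14) = (j² + 3973*j²) - 26*(-1/14) = 3974*j² + 13/7 = 13/7 + 3974*j²)
l(647) - 180053 = (13/7 + 3974*647²) - 180053 = (13/7 + 3974*418609) - 180053 = (13/7 + 1663552166) - 180053 = 11644865175/7 - 180053 = 11643604804/7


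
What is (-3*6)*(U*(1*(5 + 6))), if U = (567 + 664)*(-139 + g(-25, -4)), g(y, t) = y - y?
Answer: 33879582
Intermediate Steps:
g(y, t) = 0
U = -171109 (U = (567 + 664)*(-139 + 0) = 1231*(-139) = -171109)
(-3*6)*(U*(1*(5 + 6))) = (-3*6)*(-171109*(5 + 6)) = -(-3079962)*1*11 = -(-3079962)*11 = -18*(-1882199) = 33879582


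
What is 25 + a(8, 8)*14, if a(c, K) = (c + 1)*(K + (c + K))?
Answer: 3049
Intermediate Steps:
a(c, K) = (1 + c)*(c + 2*K) (a(c, K) = (1 + c)*(K + (K + c)) = (1 + c)*(c + 2*K))
25 + a(8, 8)*14 = 25 + (8 + 8² + 2*8 + 2*8*8)*14 = 25 + (8 + 64 + 16 + 128)*14 = 25 + 216*14 = 25 + 3024 = 3049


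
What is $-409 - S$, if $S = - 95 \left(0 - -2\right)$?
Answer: $-219$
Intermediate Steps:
$S = -190$ ($S = - 95 \left(0 + 2\right) = \left(-95\right) 2 = -190$)
$-409 - S = -409 - -190 = -409 + 190 = -219$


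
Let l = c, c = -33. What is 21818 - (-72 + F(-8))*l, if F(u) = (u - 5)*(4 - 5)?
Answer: 19871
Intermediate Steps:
F(u) = 5 - u (F(u) = (-5 + u)*(-1) = 5 - u)
l = -33
21818 - (-72 + F(-8))*l = 21818 - (-72 + (5 - 1*(-8)))*(-33) = 21818 - (-72 + (5 + 8))*(-33) = 21818 - (-72 + 13)*(-33) = 21818 - (-59)*(-33) = 21818 - 1*1947 = 21818 - 1947 = 19871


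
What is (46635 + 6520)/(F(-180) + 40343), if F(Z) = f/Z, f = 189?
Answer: 1063100/806839 ≈ 1.3176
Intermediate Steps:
F(Z) = 189/Z
(46635 + 6520)/(F(-180) + 40343) = (46635 + 6520)/(189/(-180) + 40343) = 53155/(189*(-1/180) + 40343) = 53155/(-21/20 + 40343) = 53155/(806839/20) = 53155*(20/806839) = 1063100/806839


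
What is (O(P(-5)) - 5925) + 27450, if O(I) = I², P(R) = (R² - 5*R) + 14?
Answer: 25621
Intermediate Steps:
P(R) = 14 + R² - 5*R
(O(P(-5)) - 5925) + 27450 = ((14 + (-5)² - 5*(-5))² - 5925) + 27450 = ((14 + 25 + 25)² - 5925) + 27450 = (64² - 5925) + 27450 = (4096 - 5925) + 27450 = -1829 + 27450 = 25621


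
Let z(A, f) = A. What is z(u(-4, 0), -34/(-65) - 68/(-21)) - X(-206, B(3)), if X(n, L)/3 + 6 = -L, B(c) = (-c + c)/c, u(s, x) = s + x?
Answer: 14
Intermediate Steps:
B(c) = 0 (B(c) = 0/c = 0)
X(n, L) = -18 - 3*L (X(n, L) = -18 + 3*(-L) = -18 - 3*L)
z(u(-4, 0), -34/(-65) - 68/(-21)) - X(-206, B(3)) = (-4 + 0) - (-18 - 3*0) = -4 - (-18 + 0) = -4 - 1*(-18) = -4 + 18 = 14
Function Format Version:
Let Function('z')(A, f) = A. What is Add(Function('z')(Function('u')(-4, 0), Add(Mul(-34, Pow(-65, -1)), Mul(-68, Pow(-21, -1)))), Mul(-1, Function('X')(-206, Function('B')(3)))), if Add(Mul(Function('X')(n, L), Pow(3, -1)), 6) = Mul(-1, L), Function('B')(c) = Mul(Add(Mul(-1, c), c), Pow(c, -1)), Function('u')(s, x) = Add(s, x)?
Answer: 14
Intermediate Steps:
Function('B')(c) = 0 (Function('B')(c) = Mul(0, Pow(c, -1)) = 0)
Function('X')(n, L) = Add(-18, Mul(-3, L)) (Function('X')(n, L) = Add(-18, Mul(3, Mul(-1, L))) = Add(-18, Mul(-3, L)))
Add(Function('z')(Function('u')(-4, 0), Add(Mul(-34, Pow(-65, -1)), Mul(-68, Pow(-21, -1)))), Mul(-1, Function('X')(-206, Function('B')(3)))) = Add(Add(-4, 0), Mul(-1, Add(-18, Mul(-3, 0)))) = Add(-4, Mul(-1, Add(-18, 0))) = Add(-4, Mul(-1, -18)) = Add(-4, 18) = 14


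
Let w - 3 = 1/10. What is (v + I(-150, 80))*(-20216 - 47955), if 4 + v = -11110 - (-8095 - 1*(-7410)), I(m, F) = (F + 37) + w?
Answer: 7027680219/10 ≈ 7.0277e+8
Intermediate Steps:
w = 31/10 (w = 3 + 1/10 = 31/10 ≈ 3.1000)
I(m, F) = 401/10 + F (I(m, F) = (F + 37) + 31/10 = (37 + F) + 31/10 = 401/10 + F)
v = -10429 (v = -4 + (-11110 - (-8095 - 1*(-7410))) = -4 + (-11110 - (-8095 + 7410)) = -4 + (-11110 - 1*(-685)) = -4 + (-11110 + 685) = -4 - 10425 = -10429)
(v + I(-150, 80))*(-20216 - 47955) = (-10429 + (401/10 + 80))*(-20216 - 47955) = (-10429 + 1201/10)*(-68171) = -103089/10*(-68171) = 7027680219/10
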